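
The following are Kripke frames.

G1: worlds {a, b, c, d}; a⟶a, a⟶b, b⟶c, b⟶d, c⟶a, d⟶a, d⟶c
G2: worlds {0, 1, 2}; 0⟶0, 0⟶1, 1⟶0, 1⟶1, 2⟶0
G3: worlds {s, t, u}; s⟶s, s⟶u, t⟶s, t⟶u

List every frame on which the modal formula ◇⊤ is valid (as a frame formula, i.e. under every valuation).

Frame correspondent (Sahlqvist): ∀x ∃y Rxy — i.e. seriality.
G1: condition met.
G2: condition met.
G3: fails — world u has no successor.

G1, G2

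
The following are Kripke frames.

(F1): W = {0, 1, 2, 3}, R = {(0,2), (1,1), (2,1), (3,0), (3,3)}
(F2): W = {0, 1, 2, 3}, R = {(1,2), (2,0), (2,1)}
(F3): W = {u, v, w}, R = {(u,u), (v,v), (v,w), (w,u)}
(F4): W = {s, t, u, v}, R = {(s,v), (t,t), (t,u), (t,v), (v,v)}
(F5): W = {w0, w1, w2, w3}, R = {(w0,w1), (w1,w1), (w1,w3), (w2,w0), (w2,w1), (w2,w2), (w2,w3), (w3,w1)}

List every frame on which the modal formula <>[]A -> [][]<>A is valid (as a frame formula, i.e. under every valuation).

The schema corresponds to a generalized confluence (Geach) condition: forall x forall y forall z ((xRy & x R^2 z) -> exists w (yRw & zRw)).
(F1): fails — 3R0, 3R²2 but no w with 0Rw and 2Rw.
(F2): fails — 1R2, 1R²0 but no w with 2Rw and 0Rw.
(F3): fails — vRv, vR²u but no t with vRt and uRt.
(F4): fails — tRt, tR²u but no w with tRw and uRw.
(F5): holds.

(F5)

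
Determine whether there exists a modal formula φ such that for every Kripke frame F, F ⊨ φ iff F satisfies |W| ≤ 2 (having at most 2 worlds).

Not modally definable

If a class were modally definable it would be closed under disjoint unions (Goldblatt–Thomason).
Any modal formula valid on each of 3 disjoint one-world frames is valid on their disjoint union (validity is preserved under disjoint unions). Each one-world frame has |W|=1≤2, but the union has |W|=3.
So no modal formula (or set of formulas) defines exactly the |W|≤2 frames.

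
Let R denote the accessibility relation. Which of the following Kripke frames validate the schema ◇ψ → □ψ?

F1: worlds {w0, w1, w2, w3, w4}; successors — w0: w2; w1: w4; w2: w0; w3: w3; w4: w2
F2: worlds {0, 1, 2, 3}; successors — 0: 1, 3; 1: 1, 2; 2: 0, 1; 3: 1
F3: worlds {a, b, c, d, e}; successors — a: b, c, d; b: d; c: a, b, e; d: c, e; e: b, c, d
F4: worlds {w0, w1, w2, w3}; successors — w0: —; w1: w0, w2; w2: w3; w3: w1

This is the axiom for partial functionality; its first-order frame correspondent is ∀x ∀y ∀z (Rxy ∧ Rxz → y = z).
F1: holds.
F2: fails — 0 sees both 1 and 3.
F3: fails — a sees both b and c.
F4: fails — w1 sees both w0 and w2.

F1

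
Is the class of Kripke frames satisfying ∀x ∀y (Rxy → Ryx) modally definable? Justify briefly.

Definable; r → □◇r defines it

This is a Sahlqvist condition; the B axiom r → □◇r defines it.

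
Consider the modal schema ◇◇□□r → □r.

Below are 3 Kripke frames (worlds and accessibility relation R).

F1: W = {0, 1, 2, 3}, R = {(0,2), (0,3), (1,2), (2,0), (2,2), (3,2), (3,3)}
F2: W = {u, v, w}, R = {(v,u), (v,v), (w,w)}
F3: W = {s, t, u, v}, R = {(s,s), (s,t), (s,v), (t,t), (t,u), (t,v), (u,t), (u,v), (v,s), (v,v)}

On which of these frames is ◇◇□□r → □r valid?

The schema corresponds to a generalized confluence (Geach) condition: ∀x ∀y ∀z ((xR²y ∧ xRz) → ∃w (yR²w ∧ z = w)).
F1: holds.
F2: fails — vR²u, vRu but no t with uR²t and u=t.
F3: fails — tR²v, tRu but no w with vR²w and u=w.
Valid on: F1.

F1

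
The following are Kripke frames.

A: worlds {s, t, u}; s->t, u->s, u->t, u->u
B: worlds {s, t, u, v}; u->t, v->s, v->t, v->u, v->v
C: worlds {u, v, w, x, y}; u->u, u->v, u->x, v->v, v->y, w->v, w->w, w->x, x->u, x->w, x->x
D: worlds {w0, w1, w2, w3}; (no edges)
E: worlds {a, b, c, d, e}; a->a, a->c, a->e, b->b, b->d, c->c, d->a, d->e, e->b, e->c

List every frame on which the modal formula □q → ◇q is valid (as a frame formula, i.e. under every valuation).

E

The schema corresponds to seriality: ∀x ∃y Rxy.
A: fails — world t has no successor.
B: fails — world s has no successor.
C: fails — world y has no successor.
D: fails — world w0 has no successor.
E: holds.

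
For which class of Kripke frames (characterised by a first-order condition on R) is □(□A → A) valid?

shift-reflexivity

Suppose □(□A→A) is valid. Take Rxy and set V(A)={w : Ryw}. Then at y, □A holds; since □(□A→A) at x, □A→A at y, so A at y, i.e. Ryy.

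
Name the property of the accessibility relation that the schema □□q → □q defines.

density: ∀x ∀y (Rxy → ∃z (Rxz ∧ Rzy))

Suppose □□q→□q is valid. Take Rxy and set V(q)={w : xR²w}. Then □□q at x, so □q at x, so q at y, i.e. ∃z(Rxz∧Rzy).
The converse is a direct semantic check.
Frame condition: ∀x ∀y (Rxy → ∃z (Rxz ∧ Rzy)).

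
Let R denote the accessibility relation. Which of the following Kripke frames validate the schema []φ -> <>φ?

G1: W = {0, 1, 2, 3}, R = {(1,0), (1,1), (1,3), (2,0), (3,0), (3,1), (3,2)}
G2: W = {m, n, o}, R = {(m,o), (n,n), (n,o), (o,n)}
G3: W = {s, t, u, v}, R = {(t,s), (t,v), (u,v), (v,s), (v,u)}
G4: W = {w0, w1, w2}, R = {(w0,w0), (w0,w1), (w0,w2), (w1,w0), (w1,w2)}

G2

This is the axiom for seriality; its first-order frame correspondent is forall x exists y Rxy.
G1: fails — world 0 has no successor.
G2: ✓.
G3: fails — world s has no successor.
G4: fails — world w2 has no successor.
Valid on: G2.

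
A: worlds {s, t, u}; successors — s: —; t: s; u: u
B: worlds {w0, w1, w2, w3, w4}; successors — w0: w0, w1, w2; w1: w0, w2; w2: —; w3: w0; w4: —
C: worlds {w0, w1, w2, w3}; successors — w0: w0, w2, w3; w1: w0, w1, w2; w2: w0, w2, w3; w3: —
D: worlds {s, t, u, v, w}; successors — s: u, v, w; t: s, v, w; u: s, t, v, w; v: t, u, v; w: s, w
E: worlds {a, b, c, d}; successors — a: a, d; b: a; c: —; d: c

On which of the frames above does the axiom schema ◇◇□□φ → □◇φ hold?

This is the axiom for a generalized confluence (Geach) condition; its first-order frame correspondent is ∀x ∀y ∀z ((xR²y ∧ xRz) → ∃w (yR²w ∧ zRw)).
A: holds.
B: fails — w0R²w0, w0Rw2 but no w with w0R²w and w2Rw.
C: fails — w0R²w0, w0Rw3 but no w with w0R²w and w3Rw.
D: holds.
E: fails — aR²c, aRa but no w with cR²w and aRw.

A, D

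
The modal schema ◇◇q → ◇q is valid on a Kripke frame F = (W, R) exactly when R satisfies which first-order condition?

transitivity: ∀x ∀y ∀z (Rxy ∧ Ryz → Rxz)

Replacing q by ¬q and contraposing gives the equivalent schema □q → □□q.
Suppose □q→□□q is valid. Take Rxy, Ryz and set V(q)={w : Rxw}. Then □q at x, so □□q at x, so □q at y, so q at z, i.e. Rxz.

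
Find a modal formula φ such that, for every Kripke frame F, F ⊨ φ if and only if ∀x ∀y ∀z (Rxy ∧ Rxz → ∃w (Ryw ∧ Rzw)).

A defining formula is ◇□q → □◇q (the .2 axiom).
Suppose ◇□q→□◇q is valid. Take Rxy, Rxz and set V(q)={w : Ryw}. Then □q at y so ◇□q at x, so □◇q at x, so ◇q at z, giving w with Rzw and Ryw.

◇□q → □◇q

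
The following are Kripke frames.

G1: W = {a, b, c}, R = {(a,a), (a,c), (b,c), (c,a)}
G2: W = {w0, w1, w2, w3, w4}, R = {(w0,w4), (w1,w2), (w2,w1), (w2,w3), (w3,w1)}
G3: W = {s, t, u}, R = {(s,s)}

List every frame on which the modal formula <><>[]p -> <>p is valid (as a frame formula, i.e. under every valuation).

G1, G3

The schema corresponds to a generalized confluence (Geach) condition: forall x forall y (x R^2 y -> exists w (yRw & xRw)).
G1: ✓.
G2: fails — w1R²w3 but no w with w3Rw and w1Rw.
G3: ✓.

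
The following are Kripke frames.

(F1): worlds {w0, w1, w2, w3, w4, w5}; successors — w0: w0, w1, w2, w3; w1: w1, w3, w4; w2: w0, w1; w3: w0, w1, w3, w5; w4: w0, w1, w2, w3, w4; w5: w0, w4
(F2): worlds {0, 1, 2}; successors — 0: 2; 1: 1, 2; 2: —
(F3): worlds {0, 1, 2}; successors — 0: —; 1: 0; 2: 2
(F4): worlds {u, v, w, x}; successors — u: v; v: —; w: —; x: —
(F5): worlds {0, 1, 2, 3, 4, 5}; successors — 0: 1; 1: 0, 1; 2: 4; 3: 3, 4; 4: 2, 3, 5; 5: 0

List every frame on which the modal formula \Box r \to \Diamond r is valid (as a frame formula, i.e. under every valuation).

This is the axiom for seriality; its first-order frame correspondent is \forall x \exists y Rxy.
(F1): satisfies the condition.
(F2): fails — world 2 has no successor.
(F3): fails — world 0 has no successor.
(F4): fails — world v has no successor.
(F5): satisfies the condition.
Valid on: (F1), (F5).

(F1), (F5)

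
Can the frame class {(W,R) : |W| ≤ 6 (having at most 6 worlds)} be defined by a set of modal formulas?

Modal frame validity is preserved under disjoint unions.
Any modal formula valid on each of 7 disjoint one-world frames is valid on their disjoint union (validity is preserved under disjoint unions). Each one-world frame has |W|=1≤6, but the union has |W|=7.
So no modal formula (or set of formulas) defines exactly the |W|≤6 frames.

Not definable by any modal formula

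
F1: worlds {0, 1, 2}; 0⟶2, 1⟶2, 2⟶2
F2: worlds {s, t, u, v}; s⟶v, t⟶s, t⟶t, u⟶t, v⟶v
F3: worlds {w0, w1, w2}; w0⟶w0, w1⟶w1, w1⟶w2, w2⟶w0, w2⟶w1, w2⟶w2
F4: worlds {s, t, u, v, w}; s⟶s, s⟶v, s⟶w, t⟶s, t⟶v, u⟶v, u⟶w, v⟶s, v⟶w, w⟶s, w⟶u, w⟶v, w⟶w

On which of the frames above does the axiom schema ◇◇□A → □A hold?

F1

Frame correspondent (Sahlqvist): ∀x ∀y ∀z ((xR²y ∧ xRz) → ∃w (yRw ∧ z = w)) — i.e. a generalized confluence (Geach) condition.
F1: condition met.
F2: fails — tR²s, tRs but no w with sRw and s=w.
F3: fails — w1R²w0, w1Rw1 but no w with w0Rw and w1=w.
F4: fails — sR²u, sRs but no w* with uRw* and s=w*.
Valid on: F1.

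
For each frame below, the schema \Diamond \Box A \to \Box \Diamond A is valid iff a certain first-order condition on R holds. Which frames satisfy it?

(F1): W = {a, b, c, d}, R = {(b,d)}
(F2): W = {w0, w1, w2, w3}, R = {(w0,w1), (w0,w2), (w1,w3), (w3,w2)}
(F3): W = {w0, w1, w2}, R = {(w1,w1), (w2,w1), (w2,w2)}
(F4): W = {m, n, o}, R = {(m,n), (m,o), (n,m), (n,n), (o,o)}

The schema corresponds to convergence: \forall x \forall y \forall z (Rxy \wedge Rxz \to \exists w (Ryw \wedge Rzw)).
(F1): fails — Rbd and Rbd but d and d have no common successor.
(F2): fails — Rw0w1 and Rw0w2 but w1 and w2 have no common successor.
(F3): holds.
(F4): fails — Rmo and Rmn but o and n have no common successor.

(F3)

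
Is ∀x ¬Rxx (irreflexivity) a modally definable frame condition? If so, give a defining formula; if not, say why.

Any modally definable frame class is closed under surjective bounded morphisms.
The 5-cycle (worlds a,b,c,d,e with a→b→c→d→e→a) is irreflexive, and the map sending every world to a single reflexive point • is a surjective bounded morphism (forth: every edge maps to (•,•); back: every world has a successor). So any modal formula valid on the 5-cycle is also valid on the reflexive point, which is not irreflexive.
So no modal formula (or set of formulas) defines exactly the irreflexive frames.

No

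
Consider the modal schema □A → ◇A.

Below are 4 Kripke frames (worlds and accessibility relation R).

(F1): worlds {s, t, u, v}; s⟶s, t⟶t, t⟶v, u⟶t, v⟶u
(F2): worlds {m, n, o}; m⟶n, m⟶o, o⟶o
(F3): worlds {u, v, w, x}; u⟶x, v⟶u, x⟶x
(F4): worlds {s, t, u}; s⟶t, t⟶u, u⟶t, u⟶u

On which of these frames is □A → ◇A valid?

(F1), (F4)

This is the axiom for seriality; its first-order frame correspondent is ∀x ∃y Rxy.
(F1): ✓.
(F2): fails — world n has no successor.
(F3): fails — world w has no successor.
(F4): ✓.
Valid on: (F1), (F4).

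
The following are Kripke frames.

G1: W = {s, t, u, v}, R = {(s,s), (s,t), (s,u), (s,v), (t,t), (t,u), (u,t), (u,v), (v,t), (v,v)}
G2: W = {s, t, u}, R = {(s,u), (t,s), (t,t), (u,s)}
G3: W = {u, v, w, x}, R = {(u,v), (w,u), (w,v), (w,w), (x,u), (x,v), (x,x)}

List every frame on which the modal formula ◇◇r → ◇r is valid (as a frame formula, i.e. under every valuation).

Frame correspondent (Sahlqvist): ∀x ∀y (xR²y → ∃w (y = w ∧ xRw)) — i.e. a generalized confluence (Geach) condition.
G1: fails — tR²v but no w with v=w and tRw.
G2: fails — sR²s but no w with s=w and sRw.
G3: ✓.

G3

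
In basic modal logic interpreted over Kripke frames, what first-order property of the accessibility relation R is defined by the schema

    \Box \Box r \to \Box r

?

Suppose □□r→□r is valid. Take Rxy and set V(r)={w : xR²w}. Then □□r at x, so □r at x, so r at y, i.e. ∃z(Rxz∧Rzy).
Conversely, on a frame with density the schema holds at every world under every valuation.
So the correspondent is density.

density: \forall x \forall y (Rxy \to \exists z (Rxz \wedge Rzy))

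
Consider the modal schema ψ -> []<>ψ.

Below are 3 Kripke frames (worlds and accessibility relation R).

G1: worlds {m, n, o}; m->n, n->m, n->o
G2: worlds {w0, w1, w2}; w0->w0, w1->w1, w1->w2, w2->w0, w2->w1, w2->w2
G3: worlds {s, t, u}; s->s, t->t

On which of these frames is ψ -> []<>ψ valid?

The schema corresponds to symmetry: forall x forall y (Rxy -> Ryx).
G1: fails — Rno but not Ron.
G2: fails — Rw2w0 but not Rw0w2.
G3: satisfies the condition.
Valid on: G3.

G3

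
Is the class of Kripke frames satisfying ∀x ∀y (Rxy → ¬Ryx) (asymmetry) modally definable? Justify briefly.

Modal frame validity is preserved under surjective bounded morphisms.
The 3-cycle (worlds w0,w1,w2 with w0→w1→w2→w0) is asymmetric. Mapping every world to a single reflexive point • is a surjective bounded morphism, and the reflexive point is not asymmetric (R•• but asymmetry requires ¬R••).
Hence asymmetry is not modally definable.

No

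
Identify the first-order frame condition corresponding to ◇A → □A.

partial functionality

Suppose ◇A→□A is valid. Take Rxy, Rxz and set V(A)={y}. Then ◇A at x, so □A at x, so A at z, i.e. z=y.
Conversely, on a frame with partial functionality the schema holds at every world under every valuation.
Frame condition: ∀x ∀y ∀z (Rxy ∧ Rxz → y = z).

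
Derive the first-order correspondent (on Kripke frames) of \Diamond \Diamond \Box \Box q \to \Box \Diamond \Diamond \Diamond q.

\forall x \forall y \forall z ((x R^2 y \wedge xRz) \to \exists w (y R^2 w \wedge z R^3 w))

This is a Sahlqvist (Geach-type) schema ◇^2□^2q → □^1◇^3q.
First-order correspondent: \forall x \forall y \forall z ((x R^2 y \wedge xRz) \to \exists w (y R^2 w \wedge z R^3 w)).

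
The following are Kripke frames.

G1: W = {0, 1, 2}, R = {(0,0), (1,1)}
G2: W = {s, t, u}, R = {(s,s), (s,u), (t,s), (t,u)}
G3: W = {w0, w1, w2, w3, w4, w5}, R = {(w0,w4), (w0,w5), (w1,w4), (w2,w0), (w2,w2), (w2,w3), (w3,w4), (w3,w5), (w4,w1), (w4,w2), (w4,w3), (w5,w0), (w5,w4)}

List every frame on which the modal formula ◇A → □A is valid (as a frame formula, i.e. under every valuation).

This is the axiom for partial functionality; its first-order frame correspondent is ∀x ∀y ∀z (Rxy ∧ Rxz → y = z).
G1: ✓.
G2: fails — s sees both s and u.
G3: fails — w0 sees both w4 and w5.
Valid on: G1.

G1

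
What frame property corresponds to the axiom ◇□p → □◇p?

This schema is the .2 axiom.
It corresponds to convergence: ∀x ∀y ∀z (Rxy ∧ Rxz → ∃w (Ryw ∧ Rzw)).

Convergence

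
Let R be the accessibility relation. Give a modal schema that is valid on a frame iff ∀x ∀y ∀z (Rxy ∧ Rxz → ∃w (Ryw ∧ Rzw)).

◇□s → □◇s

The condition is convergence. The .2 schema ◇□s → □◇s defines it.
Suppose ◇□s→□◇s is valid. Take Rxy, Rxz and set V(s)={w : Ryw}. Then □s at y so ◇□s at x, so □◇s at x, so ◇s at z, giving w with Rzw and Ryw.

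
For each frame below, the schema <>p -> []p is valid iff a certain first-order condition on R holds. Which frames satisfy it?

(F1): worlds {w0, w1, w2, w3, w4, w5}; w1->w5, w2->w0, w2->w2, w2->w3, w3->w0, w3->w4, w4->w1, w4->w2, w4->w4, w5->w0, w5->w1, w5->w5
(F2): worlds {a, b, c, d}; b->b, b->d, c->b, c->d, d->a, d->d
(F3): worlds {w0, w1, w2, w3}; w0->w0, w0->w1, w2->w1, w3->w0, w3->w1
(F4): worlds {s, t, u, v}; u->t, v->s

(F4)

Frame correspondent (Sahlqvist): forall x forall y forall z (Rxy & Rxz -> y = z) — i.e. partial functionality.
(F1): fails — w2 sees both w0 and w2.
(F2): fails — b sees both b and d.
(F3): fails — w0 sees both w0 and w1.
(F4): ✓.
Valid on: (F4).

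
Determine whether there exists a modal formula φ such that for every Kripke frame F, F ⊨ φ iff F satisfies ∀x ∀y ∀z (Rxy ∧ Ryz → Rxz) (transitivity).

This is a Sahlqvist condition; the 4 axiom □q → □□q defines it.
Suppose □q→□□q is valid. Take Rxy, Ryz and set V(q)={w : Rxw}. Then □q at x, so □□q at x, so □q at y, so q at z, i.e. Rxz.

Definable; □q → □□q defines it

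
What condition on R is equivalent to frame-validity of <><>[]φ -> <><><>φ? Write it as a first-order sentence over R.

This is a Sahlqvist (Geach-type) schema ◇^2□^1φ → □^0◇^3φ.
Minimal-valuation argument: fix x; take any y with xR^2y and any z with xR^0z. Set V(φ) to the set of worlds R-reachable from y in exactly 1 step. Then □^1φ holds at y, so the antecedent holds at x; validity forces ◇^3φ at z, giving a w with zR^3w and yR^1w.
First-order correspondent: forall x forall y (x R^2 y -> exists w (yRw & x R^3 w)).

forall x forall y (x R^2 y -> exists w (yRw & x R^3 w))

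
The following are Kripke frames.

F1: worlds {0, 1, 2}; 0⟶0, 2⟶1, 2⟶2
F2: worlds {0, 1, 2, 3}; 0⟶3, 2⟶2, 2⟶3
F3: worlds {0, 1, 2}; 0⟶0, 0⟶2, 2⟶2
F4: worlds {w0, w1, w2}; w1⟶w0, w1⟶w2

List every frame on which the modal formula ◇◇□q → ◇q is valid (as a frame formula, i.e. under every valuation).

F3, F4

Frame correspondent (Sahlqvist): ∀x ∀y (xR²y → ∃w (yRw ∧ xRw)) — i.e. a generalized confluence (Geach) condition.
F1: fails — 2R²1 but no w with 1Rw and 2Rw.
F2: fails — 2R²3 but no w with 3Rw and 2Rw.
F3: satisfies the condition.
F4: satisfies the condition.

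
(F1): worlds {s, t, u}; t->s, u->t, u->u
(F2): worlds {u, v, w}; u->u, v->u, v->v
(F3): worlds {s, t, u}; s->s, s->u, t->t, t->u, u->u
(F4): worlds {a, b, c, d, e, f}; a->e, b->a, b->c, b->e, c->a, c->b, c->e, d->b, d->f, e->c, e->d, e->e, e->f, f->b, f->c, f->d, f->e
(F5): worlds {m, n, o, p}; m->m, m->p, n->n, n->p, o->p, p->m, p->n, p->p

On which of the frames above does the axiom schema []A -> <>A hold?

(F3), (F4), (F5)

This is the axiom for seriality; its first-order frame correspondent is forall x exists y Rxy.
(F1): fails — world s has no successor.
(F2): fails — world w has no successor.
(F3): holds.
(F4): holds.
(F5): holds.
Valid on: (F3), (F4), (F5).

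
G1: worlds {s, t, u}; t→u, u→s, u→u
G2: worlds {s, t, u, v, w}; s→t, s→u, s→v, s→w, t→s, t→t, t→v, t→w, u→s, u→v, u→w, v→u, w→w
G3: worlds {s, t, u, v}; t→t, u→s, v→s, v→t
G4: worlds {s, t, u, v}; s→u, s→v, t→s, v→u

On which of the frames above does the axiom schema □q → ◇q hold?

Frame correspondent (Sahlqvist): ∀x ∃y Rxy — i.e. seriality.
G1: fails — world s has no successor.
G2: ✓.
G3: fails — world s has no successor.
G4: fails — world u has no successor.

G2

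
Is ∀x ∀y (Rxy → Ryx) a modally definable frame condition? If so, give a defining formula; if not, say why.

Definable; p → □◇p defines it

Yes: it is symmetry, defined by the B schema p → □◇p.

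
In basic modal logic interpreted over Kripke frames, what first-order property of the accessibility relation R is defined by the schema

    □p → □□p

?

Suppose □p→□□p is valid. Take Rxy, Ryz and set V(p)={w : Rxw}. Then □p at x, so □□p at x, so □p at y, so p at z, i.e. Rxz.
The converse is a direct semantic check.
So the correspondent is transitivity.

transitivity: ∀x ∀y ∀z (Rxy ∧ Ryz → Rxz)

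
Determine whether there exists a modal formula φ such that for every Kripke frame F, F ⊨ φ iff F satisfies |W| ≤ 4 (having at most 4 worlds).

Any modally definable frame class is closed under disjoint unions.
Any modal formula valid on each of 5 disjoint one-world frames is valid on their disjoint union (validity is preserved under disjoint unions). Each one-world frame has |W|=1≤4, but the union has |W|=5.
So the class is not modally definable.

Not modally definable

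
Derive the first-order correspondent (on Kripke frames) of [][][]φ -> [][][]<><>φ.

forall x forall z (x R^3 z -> exists w (x R^3 w & z R^2 w))

This is a Sahlqvist (Geach-type) schema ◇^0□^3φ → □^3◇^2φ.
Minimal-valuation argument: fix x; take any y with xR^0y and any z with xR^3z. Set V(φ) to the set of worlds R-reachable from y in exactly 3 steps. Then □^3φ holds at y, so the antecedent holds at x; validity forces ◇^2φ at z, giving a w with zR^2w and yR^3w.
First-order correspondent: forall x forall z (x R^3 z -> exists w (x R^3 w & z R^2 w)).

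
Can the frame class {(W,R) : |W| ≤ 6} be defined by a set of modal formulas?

Not definable by any modal formula

Modal frame validity is preserved under disjoint unions.
Any modal formula valid on each of 7 disjoint one-world frames is valid on their disjoint union (validity is preserved under disjoint unions). Each one-world frame has |W|=1≤6, but the union has |W|=7.
So the class is not modally definable.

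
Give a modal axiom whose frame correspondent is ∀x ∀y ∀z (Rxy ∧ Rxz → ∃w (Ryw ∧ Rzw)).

A defining formula is ◇□ψ → □◇ψ (the .2 axiom).
Suppose ◇□ψ→□◇ψ is valid. Take Rxy, Rxz and set V(ψ)={w : Ryw}. Then □ψ at y so ◇□ψ at x, so □◇ψ at x, so ◇ψ at z, giving w with Rzw and Ryw.

◇□ψ → □◇ψ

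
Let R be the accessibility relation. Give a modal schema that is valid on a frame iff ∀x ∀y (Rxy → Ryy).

□(□s → s)

A defining formula is □(□s → s) (the T□ axiom).
Suppose □(□s→s) is valid. Take Rxy and set V(s)={w : Ryw}. Then at y, □s holds; since □(□s→s) at x, □s→s at y, so s at y, i.e. Ryy.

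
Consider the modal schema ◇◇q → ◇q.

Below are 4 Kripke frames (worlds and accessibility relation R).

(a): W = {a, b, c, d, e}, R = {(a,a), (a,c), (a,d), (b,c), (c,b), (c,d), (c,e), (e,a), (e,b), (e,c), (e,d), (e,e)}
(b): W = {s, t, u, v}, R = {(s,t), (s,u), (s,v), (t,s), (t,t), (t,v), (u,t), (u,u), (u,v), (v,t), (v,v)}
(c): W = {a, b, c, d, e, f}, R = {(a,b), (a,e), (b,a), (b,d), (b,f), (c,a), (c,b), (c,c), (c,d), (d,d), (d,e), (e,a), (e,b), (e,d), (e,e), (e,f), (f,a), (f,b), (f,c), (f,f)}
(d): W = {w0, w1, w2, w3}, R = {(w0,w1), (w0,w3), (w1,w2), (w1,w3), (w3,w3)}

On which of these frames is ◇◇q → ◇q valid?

This is the axiom for transitivity; its first-order frame correspondent is ∀x ∀y ∀z (Rxy ∧ Ryz → Rxz).
(a): fails — Rbc and Rcd but not Rbd.
(b): fails — Rut and Rts but not Rus.
(c): fails — Rcd and Rde but not Rce.
(d): fails — Rw0w1 and Rw1w2 but not Rw0w2.

none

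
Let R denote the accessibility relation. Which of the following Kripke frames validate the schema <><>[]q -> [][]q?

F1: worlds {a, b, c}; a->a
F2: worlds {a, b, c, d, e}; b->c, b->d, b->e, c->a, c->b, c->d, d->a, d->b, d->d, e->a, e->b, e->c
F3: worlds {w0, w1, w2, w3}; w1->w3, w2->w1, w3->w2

F1

Frame correspondent (Sahlqvist): forall x forall y forall z ((x R^2 y & x R^2 z) -> exists w (yRw & z = w)) — i.e. a generalized confluence (Geach) condition.
F1: holds.
F2: fails — bR²a, bR²a but no w with aRw and a=w.
F3: fails — w1R²w2, w1R²w2 but no w with w2Rw and w2=w.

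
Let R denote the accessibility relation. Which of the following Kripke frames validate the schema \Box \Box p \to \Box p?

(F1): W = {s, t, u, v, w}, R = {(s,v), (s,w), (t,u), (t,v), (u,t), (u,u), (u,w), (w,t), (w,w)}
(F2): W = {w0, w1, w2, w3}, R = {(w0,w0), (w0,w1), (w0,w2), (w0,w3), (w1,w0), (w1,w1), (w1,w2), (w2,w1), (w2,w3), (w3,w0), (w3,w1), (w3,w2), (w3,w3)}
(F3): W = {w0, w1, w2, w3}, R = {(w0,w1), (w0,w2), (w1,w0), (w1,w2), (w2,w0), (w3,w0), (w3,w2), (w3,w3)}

(F2)

Frame correspondent (Sahlqvist): \forall x \forall y (Rxy \to \exists z (Rxz \wedge Rzy)) — i.e. density.
(F1): fails — Rtv but no z with Rtz and Rzv.
(F2): satisfies the condition.
(F3): fails — Rw0w1 but no z with Rw0z and Rzw1.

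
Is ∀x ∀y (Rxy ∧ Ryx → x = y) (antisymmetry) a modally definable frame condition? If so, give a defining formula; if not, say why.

Modal frame validity is preserved under surjective bounded morphisms.
The 8-cycle (worlds a,b,c,d,e,f,g,h with a→b→c→d→e→f→g→h→a) is antisymmetric. Sending even-indexed worlds to a and odd-indexed worlds to b is a surjective bounded morphism onto the two-world frame with a↔b, which is not antisymmetric.
So no modal formula (or set of formulas) defines exactly the antisymmetric frames.

Not modally definable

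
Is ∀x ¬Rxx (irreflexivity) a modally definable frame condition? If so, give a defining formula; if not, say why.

If a class were modally definable it would be closed under surjective bounded morphisms (Goldblatt–Thomason).
The 5-cycle (worlds w0,w1,w2,w3,w4 with w0→w1→w2→w3→w4→w0) is irreflexive, and the map sending every world to a single reflexive point • is a surjective bounded morphism (forth: every edge maps to (•,•); back: every world has a successor). So any modal formula valid on the 5-cycle is also valid on the reflexive point, which is not irreflexive.
So the class is not modally definable.

Not definable by any modal formula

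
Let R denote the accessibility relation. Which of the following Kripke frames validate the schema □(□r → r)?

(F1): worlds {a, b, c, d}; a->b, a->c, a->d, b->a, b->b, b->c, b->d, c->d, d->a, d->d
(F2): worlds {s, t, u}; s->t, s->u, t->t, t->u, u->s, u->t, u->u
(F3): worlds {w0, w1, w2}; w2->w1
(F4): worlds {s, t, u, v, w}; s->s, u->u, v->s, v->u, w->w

(F4)

This is the axiom for shift-reflexivity; its first-order frame correspondent is ∀x ∀y (Rxy → Ryy).
(F1): fails — Rbc but not Rcc.
(F2): fails — Rus but not Rss.
(F3): fails — Rw2w1 but not Rw1w1.
(F4): satisfies the condition.
Valid on: (F4).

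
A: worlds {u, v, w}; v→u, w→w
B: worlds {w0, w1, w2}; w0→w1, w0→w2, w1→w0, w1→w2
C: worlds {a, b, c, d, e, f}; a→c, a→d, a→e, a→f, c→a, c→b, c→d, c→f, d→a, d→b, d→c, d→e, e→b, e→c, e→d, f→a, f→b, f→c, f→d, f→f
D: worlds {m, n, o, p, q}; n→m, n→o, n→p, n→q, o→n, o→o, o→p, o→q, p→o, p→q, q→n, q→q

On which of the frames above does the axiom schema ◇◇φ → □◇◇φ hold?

Frame correspondent (Sahlqvist): ∀x ∀y ∀z ((xR²y ∧ xRz) → ∃w (y = w ∧ zR²w)) — i.e. a generalized confluence (Geach) condition.
A: condition met.
B: fails — w0R²w0, w0Rw1 but no w with w0=w and w1R²w.
C: fails — cR²a, cRb but no w with a=w and bR²w.
D: fails — nR²n, nRm but no w with n=w and mR²w.
Valid on: A.

A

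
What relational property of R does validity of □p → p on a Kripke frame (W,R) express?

reflexivity

Suppose □p→p is valid. At any x set V(p)={w : Rxw}. Then □p holds at x, so p holds at x, i.e. Rxx.
The converse is a direct semantic check.
So the correspondent is reflexivity.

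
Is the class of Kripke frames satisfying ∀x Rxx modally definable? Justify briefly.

This is a Sahlqvist condition; the T axiom □p → p defines it.
Suppose □p→p is valid. At any x set V(p)={w : Rxw}. Then □p holds at x, so p holds at x, i.e. Rxx.

Yes, by □p → p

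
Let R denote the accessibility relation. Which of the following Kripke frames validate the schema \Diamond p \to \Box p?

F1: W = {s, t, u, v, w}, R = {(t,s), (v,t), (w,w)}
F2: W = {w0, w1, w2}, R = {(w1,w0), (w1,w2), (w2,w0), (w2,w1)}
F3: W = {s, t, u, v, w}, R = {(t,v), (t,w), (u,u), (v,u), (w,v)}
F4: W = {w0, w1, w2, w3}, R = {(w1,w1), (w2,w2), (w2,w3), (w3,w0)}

F1

This is the axiom for partial functionality; its first-order frame correspondent is \forall x \forall y \forall z (Rxy \wedge Rxz \to y = z).
F1: ✓.
F2: fails — w1 sees both w0 and w2.
F3: fails — t sees both v and w.
F4: fails — w2 sees both w2 and w3.
Valid on: F1.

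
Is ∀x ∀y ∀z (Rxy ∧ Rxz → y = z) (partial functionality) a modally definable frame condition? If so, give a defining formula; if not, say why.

Definable; ◇r → □r defines it

This is a Sahlqvist condition; the CD axiom ◇r → □r defines it.
Suppose ◇r→□r is valid. Take Rxy, Rxz and set V(r)={y}. Then ◇r at x, so □r at x, so r at z, i.e. z=y.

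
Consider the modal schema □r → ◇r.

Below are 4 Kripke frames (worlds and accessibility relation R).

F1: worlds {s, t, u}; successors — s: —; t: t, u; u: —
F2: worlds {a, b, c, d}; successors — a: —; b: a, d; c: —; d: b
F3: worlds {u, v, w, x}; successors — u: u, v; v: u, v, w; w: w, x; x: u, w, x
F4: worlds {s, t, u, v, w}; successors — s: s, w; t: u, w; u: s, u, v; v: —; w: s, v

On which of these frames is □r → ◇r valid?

F3

This is the axiom for seriality; its first-order frame correspondent is ∀x ∃y Rxy.
F1: fails — world s has no successor.
F2: fails — world a has no successor.
F3: ✓.
F4: fails — world v has no successor.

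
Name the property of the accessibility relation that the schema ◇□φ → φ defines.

symmetry: ∀x ∀y (Rxy → Ryx)

This schema is equivalent to the B axiom φ → □◇φ.
It corresponds to symmetry: ∀x ∀y (Rxy → Ryx).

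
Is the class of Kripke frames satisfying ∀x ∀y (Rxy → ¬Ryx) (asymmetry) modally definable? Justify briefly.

No — not modally definable

If a class were modally definable it would be closed under surjective bounded morphisms (Goldblatt–Thomason).
The 4-cycle (worlds s,t,u,v with s→t→u→v→s) is asymmetric. Mapping every world to a single reflexive point • is a surjective bounded morphism, and the reflexive point is not asymmetric (R•• but asymmetry requires ¬R••).
So the class is not modally definable.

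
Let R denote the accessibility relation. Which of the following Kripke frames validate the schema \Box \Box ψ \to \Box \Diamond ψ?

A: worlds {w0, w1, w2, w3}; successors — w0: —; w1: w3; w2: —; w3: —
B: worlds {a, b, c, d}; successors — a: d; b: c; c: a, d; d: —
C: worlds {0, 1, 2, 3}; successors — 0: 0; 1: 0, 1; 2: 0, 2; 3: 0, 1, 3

The schema corresponds to a generalized confluence (Geach) condition: \forall x \forall z (xRz \to \exists w (x R^2 w \wedge zRw)).
A: fails — w1Rw3 but no w with w1R²w and w3Rw.
B: fails — aRd but no w with aR²w and dRw.
C: satisfies the condition.
Valid on: C.

C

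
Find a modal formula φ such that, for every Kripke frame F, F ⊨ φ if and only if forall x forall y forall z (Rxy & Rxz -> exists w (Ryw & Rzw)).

◇□q → □◇q

This is convergence; the standard corresponding axiom is .2: ◇□q → □◇q.
Suppose ◇□q→□◇q is valid. Take Rxy, Rxz and set V(q)={w : Ryw}. Then □q at y so ◇□q at x, so □◇q at x, so ◇q at z, giving w with Rzw and Ryw.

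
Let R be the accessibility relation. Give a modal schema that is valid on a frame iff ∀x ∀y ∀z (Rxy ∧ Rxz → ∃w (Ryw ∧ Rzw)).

◇□s → □◇s

A defining formula is ◇□s → □◇s (the .2 axiom).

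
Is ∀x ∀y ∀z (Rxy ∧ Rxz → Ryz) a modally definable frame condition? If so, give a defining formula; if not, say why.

The condition is the Euclidean property. A defining modal formula is ◇r → □◇r.

Yes, by ◇r → □◇r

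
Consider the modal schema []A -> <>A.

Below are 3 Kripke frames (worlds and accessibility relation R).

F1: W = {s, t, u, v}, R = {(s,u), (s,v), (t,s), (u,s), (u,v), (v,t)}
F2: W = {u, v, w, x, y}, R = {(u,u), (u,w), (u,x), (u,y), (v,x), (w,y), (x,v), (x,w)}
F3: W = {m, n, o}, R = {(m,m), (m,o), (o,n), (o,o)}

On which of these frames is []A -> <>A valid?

F1

This is the axiom for seriality; its first-order frame correspondent is forall x exists y Rxy.
F1: condition met.
F2: fails — world y has no successor.
F3: fails — world n has no successor.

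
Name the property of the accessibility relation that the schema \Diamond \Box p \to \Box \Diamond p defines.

convergence

This schema is the .2 axiom.
It corresponds to convergence: \forall x \forall y \forall z (Rxy \wedge Rxz \to \exists w (Ryw \wedge Rzw)).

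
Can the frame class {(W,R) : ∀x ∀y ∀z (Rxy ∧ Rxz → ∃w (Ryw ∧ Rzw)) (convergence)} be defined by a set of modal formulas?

Yes, by ◇□r → □◇r

Yes: it is convergence, defined by the .2 schema ◇□r → □◇r.
Suppose ◇□r→□◇r is valid. Take Rxy, Rxz and set V(r)={w : Ryw}. Then □r at y so ◇□r at x, so □◇r at x, so ◇r at z, giving w with Rzw and Ryw.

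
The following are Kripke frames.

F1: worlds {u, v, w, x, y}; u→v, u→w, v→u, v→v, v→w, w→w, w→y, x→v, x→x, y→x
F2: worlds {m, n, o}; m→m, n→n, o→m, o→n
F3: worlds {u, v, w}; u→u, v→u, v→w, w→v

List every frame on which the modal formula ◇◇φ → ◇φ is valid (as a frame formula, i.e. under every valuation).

F2

This is the axiom for transitivity; its first-order frame correspondent is ∀x ∀y ∀z (Rxy ∧ Ryz → Rxz).
F1: fails — Ruv and Rvu but not Ruu.
F2: satisfies the condition.
F3: fails — Rvw and Rwv but not Rvv.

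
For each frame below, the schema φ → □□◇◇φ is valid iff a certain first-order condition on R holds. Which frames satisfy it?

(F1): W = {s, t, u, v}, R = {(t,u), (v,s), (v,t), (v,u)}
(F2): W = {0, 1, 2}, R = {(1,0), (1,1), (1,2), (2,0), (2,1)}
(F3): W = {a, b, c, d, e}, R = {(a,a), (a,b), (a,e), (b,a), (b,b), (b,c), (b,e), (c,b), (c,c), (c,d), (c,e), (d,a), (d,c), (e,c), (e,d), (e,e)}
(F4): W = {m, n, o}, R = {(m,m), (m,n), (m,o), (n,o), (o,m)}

The schema corresponds to a generalized confluence (Geach) condition: ∀x ∀z (xR²z → ∃w (x = w ∧ zR²w)).
(F1): fails — vR²u but no w with v=w and uR²w.
(F2): fails — 1R²0 but no w with 1=w and 0R²w.
(F3): holds.
(F4): fails — oR²n but no w with o=w and nR²w.
Valid on: (F3).

(F3)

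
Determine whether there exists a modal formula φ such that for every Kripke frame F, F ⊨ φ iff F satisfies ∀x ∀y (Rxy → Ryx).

This is a Sahlqvist condition; the B axiom q → □◇q defines it.

Yes — defined by q → □◇q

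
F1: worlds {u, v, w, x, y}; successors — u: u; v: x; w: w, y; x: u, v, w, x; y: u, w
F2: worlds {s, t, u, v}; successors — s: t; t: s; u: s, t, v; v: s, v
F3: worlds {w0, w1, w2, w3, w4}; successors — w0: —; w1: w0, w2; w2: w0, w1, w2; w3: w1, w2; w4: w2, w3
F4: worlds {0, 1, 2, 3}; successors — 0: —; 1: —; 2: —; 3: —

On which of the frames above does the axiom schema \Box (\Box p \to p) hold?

The schema corresponds to shift-reflexivity: \forall x \forall y (Rxy \to Ryy).
F1: fails — Rwy but not Ryy.
F2: fails — Rut but not Rtt.
F3: fails — Rw1w0 but not Rw0w0.
F4: holds.

F4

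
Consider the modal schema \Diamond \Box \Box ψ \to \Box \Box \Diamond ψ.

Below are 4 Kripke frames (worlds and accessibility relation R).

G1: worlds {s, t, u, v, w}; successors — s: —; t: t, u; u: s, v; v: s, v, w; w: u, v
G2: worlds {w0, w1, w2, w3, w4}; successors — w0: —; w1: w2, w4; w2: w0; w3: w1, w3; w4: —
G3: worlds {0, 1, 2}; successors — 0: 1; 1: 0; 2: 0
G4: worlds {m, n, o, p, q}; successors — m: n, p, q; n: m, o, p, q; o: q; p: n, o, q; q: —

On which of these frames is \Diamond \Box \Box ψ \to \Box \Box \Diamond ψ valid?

Frame correspondent (Sahlqvist): \forall x \forall y \forall z ((xRy \wedge x R^2 z) \to \exists w (y R^2 w \wedge zRw)) — i.e. a generalized confluence (Geach) condition.
G1: fails — tRt, tR²s but no w* with tR²w* and sRw*.
G2: fails — w1Rw2, w1R²w0 but no w with w2R²w and w0Rw.
G3: holds.
G4: fails — mRn, mR²q but no w with nR²w and qRw.
Valid on: G3.

G3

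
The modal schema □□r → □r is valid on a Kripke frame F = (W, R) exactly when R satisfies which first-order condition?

Density

Suppose □□r→□r is valid. Take Rxy and set V(r)={w : xR²w}. Then □□r at x, so □r at x, so r at y, i.e. ∃z(Rxz∧Rzy).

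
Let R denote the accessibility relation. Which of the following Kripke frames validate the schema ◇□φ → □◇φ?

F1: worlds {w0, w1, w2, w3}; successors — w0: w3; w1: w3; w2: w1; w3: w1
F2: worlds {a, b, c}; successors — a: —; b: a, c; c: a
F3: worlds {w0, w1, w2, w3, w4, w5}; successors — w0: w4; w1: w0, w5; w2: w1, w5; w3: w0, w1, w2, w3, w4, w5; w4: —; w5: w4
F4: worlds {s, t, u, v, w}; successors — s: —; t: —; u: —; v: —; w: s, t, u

F1

Frame correspondent (Sahlqvist): ∀x ∀y ∀z (Rxy ∧ Rxz → ∃w (Ryw ∧ Rzw)) — i.e. convergence.
F1: satisfies the condition.
F2: fails — Rba and Rba but a and a have no common successor.
F3: fails — Rw0w4 and Rw0w4 but w4 and w4 have no common successor.
F4: fails — Rwt and Rwt but t and t have no common successor.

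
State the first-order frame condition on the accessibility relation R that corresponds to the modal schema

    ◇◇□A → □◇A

This is a Sahlqvist (Geach-type) schema ◇^2□^1A → □^1◇^1A.
First-order correspondent: ∀x ∀y ∀z ((xR²y ∧ xRz) → ∃w (yRw ∧ zRw)).

∀x ∀y ∀z ((xR²y ∧ xRz) → ∃w (yRw ∧ zRw))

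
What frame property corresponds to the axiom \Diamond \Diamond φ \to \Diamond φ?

Equivalently (dual form): □φ → □□φ.
Suppose □φ→□□φ is valid. Take Rxy, Ryz and set V(φ)={w : Rxw}. Then □φ at x, so □□φ at x, so □φ at y, so φ at z, i.e. Rxz.

transitivity: \forall x \forall y \forall z (Rxy \wedge Ryz \to Rxz)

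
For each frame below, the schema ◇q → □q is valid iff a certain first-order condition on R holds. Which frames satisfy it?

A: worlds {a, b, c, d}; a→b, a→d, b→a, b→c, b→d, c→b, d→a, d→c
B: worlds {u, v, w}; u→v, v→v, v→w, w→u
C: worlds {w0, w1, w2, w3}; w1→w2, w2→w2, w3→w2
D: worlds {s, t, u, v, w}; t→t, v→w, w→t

The schema corresponds to partial functionality: ∀x ∀y ∀z (Rxy ∧ Rxz → y = z).
A: fails — a sees both b and d.
B: fails — v sees both v and w.
C: condition met.
D: condition met.
Valid on: C, D.

C, D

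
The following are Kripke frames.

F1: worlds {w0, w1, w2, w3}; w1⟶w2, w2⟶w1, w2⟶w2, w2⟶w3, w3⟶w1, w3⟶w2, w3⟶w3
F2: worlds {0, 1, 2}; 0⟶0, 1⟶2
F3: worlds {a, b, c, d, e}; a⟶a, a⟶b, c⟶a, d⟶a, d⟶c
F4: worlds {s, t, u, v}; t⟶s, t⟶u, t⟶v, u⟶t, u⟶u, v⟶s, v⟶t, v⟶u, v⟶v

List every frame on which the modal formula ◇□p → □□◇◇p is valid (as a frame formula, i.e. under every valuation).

F1, F2

This is the axiom for a generalized confluence (Geach) condition; its first-order frame correspondent is ∀x ∀y ∀z ((xRy ∧ xR²z) → ∃w (yRw ∧ zR²w)).
F1: holds.
F2: holds.
F3: fails — aRa, aR²b but no w with aRw and bR²w.
F4: fails — tRs, tR²s but no w with sRw and sR²w.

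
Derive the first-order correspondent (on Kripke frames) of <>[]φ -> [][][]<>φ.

This is a Sahlqvist (Geach-type) schema ◇^1□^1φ → □^3◇^1φ.
Minimal-valuation argument: fix x; take any y with xR^1y and any z with xR^3z. Set V(φ) to the set of worlds R-reachable from y in exactly 1 step. Then □^1φ holds at y, so the antecedent holds at x; validity forces ◇^1φ at z, giving a w with zR^1w and yR^1w.
First-order correspondent: forall x forall y forall z ((xRy & x R^3 z) -> exists w (yRw & zRw)).

forall x forall y forall z ((xRy & x R^3 z) -> exists w (yRw & zRw))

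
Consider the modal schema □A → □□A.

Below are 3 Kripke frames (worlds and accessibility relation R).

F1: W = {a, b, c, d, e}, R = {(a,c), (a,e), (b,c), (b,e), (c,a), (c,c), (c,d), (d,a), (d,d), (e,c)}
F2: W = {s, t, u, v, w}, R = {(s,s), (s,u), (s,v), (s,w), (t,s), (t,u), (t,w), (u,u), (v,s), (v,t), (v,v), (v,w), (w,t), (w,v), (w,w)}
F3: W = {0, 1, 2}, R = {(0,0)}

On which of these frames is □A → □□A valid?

F3

This is the axiom for transitivity; its first-order frame correspondent is ∀x ∀y ∀z (Rxy ∧ Ryz → Rxz).
F1: fails — Rbc and Rcd but not Rbd.
F2: fails — Rwt and Rts but not Rws.
F3: satisfies the condition.
Valid on: F3.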